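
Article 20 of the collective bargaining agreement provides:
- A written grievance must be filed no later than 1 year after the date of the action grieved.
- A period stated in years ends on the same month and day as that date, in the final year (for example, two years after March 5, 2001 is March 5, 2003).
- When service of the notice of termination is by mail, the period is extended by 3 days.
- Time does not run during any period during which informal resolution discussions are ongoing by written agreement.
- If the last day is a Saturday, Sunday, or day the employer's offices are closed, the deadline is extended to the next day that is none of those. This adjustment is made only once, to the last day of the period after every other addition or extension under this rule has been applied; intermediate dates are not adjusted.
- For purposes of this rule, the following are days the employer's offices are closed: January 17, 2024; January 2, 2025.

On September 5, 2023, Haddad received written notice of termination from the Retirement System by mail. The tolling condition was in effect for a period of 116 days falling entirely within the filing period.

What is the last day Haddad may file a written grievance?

January 3, 2025

1 year after September 5, 2023 is September 5, 2024.
Service was by mail, adding 3 days: September 5, 2024 + 3 days = September 8, 2024.
Tolling adds 116 days: September 8, 2024 + 116 days = January 2, 2025.
January 2, 2025 is a listed holiday. The next qualifying day is January 3, 2025.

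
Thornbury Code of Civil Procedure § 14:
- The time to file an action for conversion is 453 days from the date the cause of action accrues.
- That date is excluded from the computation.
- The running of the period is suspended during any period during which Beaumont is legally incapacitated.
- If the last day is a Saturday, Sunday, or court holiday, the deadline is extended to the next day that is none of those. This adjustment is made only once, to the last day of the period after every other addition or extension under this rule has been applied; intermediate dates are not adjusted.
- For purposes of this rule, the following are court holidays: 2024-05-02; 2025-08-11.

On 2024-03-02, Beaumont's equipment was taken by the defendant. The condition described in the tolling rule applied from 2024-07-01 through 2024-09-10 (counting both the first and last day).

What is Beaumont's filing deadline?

August 12, 2025

453 days after 2024-03-02 is May 29, 2025.
From July 1, 2024 through September 10, 2024 inclusive is 72 days; tolling adds 72 days: May 29, 2025 + 72 days = August 9, 2025.
August 9, 2025 is Saturday; August 10, 2025 is Sunday; August 11, 2025 is a listed holiday. The next qualifying day is August 12, 2025.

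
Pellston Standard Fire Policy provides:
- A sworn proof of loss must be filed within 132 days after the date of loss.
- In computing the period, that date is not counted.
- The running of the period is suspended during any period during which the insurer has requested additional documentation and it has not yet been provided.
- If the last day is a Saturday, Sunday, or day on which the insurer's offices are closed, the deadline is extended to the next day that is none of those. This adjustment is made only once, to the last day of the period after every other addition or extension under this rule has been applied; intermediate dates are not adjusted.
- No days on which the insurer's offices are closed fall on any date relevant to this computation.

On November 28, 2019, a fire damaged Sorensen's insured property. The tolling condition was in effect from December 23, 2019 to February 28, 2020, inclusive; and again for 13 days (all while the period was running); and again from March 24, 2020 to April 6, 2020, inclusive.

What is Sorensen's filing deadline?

July 13, 2020

132 days after November 28, 2019 is April 8, 2020.
From December 23, 2019 through February 28, 2020 inclusive is 68 days; tolling adds 68 days: April 8, 2020 + 68 days = June 15, 2020.
Tolling adds 13 days: June 15, 2020 + 13 days = June 28, 2020.
From March 24, 2020 through April 6, 2020 inclusive is 14 days; tolling adds 14 days: June 28, 2020 + 14 days = July 12, 2020.
July 12, 2020 is Sunday. The next qualifying day is July 13, 2020.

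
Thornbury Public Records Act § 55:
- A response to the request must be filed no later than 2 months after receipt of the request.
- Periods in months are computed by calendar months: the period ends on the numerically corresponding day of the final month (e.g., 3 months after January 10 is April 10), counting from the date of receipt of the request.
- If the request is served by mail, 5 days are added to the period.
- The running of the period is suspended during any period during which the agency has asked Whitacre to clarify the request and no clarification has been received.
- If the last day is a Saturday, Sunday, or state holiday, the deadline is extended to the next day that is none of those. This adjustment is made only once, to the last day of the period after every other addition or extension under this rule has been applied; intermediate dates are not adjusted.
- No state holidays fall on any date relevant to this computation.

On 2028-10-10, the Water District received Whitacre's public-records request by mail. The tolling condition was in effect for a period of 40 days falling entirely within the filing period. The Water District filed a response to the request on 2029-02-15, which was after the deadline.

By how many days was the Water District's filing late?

2 months after 2028-10-10 is December 10, 2028.
Service was by mail, adding 5 days: December 10, 2028 + 5 days = December 15, 2028.
Tolling adds 40 days: December 15, 2028 + 40 days = January 24, 2029.
January 24, 2029 is a Wednesday and not a state holiday, so no extension applies.
The deadline is January 24, 2029; from January 24, 2029 to February 15, 2029 is 22 days.

22 days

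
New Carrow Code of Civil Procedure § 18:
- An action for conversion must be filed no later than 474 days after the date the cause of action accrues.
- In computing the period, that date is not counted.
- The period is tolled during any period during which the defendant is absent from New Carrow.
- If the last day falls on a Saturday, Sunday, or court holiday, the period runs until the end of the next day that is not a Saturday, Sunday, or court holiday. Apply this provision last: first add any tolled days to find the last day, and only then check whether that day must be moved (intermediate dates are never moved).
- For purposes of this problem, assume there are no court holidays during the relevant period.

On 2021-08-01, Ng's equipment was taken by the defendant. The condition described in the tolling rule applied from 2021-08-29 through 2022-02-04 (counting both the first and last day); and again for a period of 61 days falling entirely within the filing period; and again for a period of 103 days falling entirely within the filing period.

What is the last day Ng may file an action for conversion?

October 9, 2023

474 days after 2021-08-01 is November 18, 2022.
From August 29, 2021 through February 4, 2022 inclusive is 160 days; tolling adds 160 days: November 18, 2022 + 160 days = April 27, 2023.
Tolling adds 61 days: April 27, 2023 + 61 days = June 27, 2023.
Tolling adds 103 days: June 27, 2023 + 103 days = October 8, 2023.
October 8, 2023 is Sunday. The next qualifying day is October 9, 2023.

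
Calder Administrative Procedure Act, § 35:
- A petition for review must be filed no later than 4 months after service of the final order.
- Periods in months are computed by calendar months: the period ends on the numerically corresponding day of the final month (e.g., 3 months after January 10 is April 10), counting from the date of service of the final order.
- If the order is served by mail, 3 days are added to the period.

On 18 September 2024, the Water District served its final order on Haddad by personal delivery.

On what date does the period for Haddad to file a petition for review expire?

4 months after 18 September 2024 is January 18, 2025.
Service was not by mail, so no mail extension applies.

January 18, 2025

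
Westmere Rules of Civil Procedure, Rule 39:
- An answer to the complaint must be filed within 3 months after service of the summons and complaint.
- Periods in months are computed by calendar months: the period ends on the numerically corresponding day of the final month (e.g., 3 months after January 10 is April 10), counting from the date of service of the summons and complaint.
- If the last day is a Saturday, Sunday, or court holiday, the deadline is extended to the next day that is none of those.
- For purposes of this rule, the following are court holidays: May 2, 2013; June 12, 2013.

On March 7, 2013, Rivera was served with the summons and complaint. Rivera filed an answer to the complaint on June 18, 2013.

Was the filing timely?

No

3 months after March 7, 2013 is June 7, 2013.
June 7, 2013 is a Friday and not a court holiday, so no extension applies.
The deadline is June 7, 2013; the filing on June 18, 2013 is after that date.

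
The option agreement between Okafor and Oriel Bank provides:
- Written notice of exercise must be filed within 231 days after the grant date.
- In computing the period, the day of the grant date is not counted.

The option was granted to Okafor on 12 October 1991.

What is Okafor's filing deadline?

231 days after 12 October 1991 is May 30, 1992.

May 30, 1992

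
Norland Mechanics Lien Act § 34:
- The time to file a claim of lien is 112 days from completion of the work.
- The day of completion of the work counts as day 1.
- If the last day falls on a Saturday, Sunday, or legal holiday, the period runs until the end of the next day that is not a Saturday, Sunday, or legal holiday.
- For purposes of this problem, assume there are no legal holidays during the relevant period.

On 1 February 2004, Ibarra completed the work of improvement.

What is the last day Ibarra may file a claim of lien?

May 24, 2004

Counting 1 February 2004 as day 1, day 112 is May 22, 2004.
May 22, 2004 is Saturday; May 23, 2004 is Sunday. The next qualifying day is May 24, 2004.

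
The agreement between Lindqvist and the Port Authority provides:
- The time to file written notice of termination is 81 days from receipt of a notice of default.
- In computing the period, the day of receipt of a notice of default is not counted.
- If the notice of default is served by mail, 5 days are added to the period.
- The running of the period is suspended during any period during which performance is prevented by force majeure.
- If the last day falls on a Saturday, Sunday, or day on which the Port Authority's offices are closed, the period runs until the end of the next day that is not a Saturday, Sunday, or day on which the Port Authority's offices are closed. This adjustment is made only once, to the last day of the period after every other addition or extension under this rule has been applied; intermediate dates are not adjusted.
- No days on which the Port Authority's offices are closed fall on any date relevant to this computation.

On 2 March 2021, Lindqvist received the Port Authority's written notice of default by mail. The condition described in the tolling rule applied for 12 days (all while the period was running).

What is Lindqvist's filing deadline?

81 days after 2 March 2021 is May 22, 2021.
Service was by mail, adding 5 days: May 22, 2021 + 5 days = May 27, 2021.
Tolling adds 12 days: May 27, 2021 + 12 days = June 8, 2021.
June 8, 2021 is a Tuesday and not a day on which the Port Authority's offices are closed, so no extension applies.

June 8, 2021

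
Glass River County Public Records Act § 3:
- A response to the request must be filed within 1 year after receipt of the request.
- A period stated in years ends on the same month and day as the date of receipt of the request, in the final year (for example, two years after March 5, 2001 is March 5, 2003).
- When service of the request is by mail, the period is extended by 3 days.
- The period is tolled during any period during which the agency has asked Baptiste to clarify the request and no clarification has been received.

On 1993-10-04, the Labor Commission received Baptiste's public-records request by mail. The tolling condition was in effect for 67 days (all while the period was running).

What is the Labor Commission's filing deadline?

1 year after 1993-10-04 is October 4, 1994.
Service was by mail, adding 3 days: October 4, 1994 + 3 days = October 7, 1994.
Tolling adds 67 days: October 7, 1994 + 67 days = December 13, 1994.

December 13, 1994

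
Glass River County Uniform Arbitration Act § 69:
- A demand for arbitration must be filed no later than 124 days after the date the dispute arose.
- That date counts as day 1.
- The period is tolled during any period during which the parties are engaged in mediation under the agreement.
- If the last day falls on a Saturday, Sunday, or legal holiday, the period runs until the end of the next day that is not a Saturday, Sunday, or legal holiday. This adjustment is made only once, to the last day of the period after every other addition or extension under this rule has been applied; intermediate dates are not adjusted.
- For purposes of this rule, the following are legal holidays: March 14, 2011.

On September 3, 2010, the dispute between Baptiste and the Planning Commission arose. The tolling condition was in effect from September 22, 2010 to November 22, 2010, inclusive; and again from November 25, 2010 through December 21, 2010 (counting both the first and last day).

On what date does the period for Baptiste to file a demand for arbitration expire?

Counting September 3, 2010 as day 1, day 124 is January 4, 2011.
From September 22, 2010 through November 22, 2010 inclusive is 62 days; tolling adds 62 days: January 4, 2011 + 62 days = March 7, 2011.
From November 25, 2010 through December 21, 2010 inclusive is 27 days; tolling adds 27 days: March 7, 2011 + 27 days = April 3, 2011.
April 3, 2011 is Sunday. The next qualifying day is April 4, 2011.

April 4, 2011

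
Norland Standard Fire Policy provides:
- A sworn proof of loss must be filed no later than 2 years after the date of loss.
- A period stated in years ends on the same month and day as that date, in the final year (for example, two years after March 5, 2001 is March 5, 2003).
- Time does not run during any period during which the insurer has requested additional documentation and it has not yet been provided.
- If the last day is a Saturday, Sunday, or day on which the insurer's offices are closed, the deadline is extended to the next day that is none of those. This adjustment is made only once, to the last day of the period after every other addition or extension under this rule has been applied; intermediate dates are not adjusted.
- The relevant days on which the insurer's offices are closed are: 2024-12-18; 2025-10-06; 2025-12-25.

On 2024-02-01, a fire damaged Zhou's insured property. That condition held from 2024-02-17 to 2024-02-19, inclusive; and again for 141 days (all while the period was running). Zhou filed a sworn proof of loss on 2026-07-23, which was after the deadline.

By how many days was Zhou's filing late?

2 years after 2024-02-01 is February 1, 2026.
From February 17, 2024 through February 19, 2024 inclusive is 3 days; tolling adds 3 days: February 1, 2026 + 3 days = February 4, 2026.
Tolling adds 141 days: February 4, 2026 + 141 days = June 25, 2026.
June 25, 2026 is a Thursday and not a day on which the insurer's offices are closed, so no extension applies.
The deadline is June 25, 2026; from June 25, 2026 to July 23, 2026 is 28 days.

28 days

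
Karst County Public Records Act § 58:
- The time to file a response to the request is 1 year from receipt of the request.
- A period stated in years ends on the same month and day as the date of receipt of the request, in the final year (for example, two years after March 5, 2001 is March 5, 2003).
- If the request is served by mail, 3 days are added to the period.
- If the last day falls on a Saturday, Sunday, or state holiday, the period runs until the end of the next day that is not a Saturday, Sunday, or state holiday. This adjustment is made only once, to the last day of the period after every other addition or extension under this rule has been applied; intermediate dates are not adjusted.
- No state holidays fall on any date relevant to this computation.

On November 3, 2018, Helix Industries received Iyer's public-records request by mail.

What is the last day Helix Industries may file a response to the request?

1 year after November 3, 2018 is November 3, 2019.
Service was by mail, adding 3 days: November 3, 2019 + 3 days = November 6, 2019.
November 6, 2019 is a Wednesday and not a state holiday, so no extension applies.

November 6, 2019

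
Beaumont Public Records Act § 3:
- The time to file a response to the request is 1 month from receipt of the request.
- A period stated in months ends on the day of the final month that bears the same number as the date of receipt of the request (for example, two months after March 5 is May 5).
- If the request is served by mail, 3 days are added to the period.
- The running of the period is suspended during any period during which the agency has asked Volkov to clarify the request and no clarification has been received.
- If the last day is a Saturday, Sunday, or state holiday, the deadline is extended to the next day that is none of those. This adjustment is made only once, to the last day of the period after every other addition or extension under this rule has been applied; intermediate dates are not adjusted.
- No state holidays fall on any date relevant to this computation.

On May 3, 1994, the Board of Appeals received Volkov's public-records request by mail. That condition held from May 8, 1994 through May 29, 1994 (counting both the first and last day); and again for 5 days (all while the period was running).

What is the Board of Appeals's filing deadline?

July 4, 1994

1 month after May 3, 1994 is June 3, 1994.
Service was by mail, adding 3 days: June 3, 1994 + 3 days = June 6, 1994.
From May 8, 1994 through May 29, 1994 inclusive is 22 days; tolling adds 22 days: June 6, 1994 + 22 days = June 28, 1994.
Tolling adds 5 days: June 28, 1994 + 5 days = July 3, 1994.
July 3, 1994 is Sunday. The next qualifying day is July 4, 1994.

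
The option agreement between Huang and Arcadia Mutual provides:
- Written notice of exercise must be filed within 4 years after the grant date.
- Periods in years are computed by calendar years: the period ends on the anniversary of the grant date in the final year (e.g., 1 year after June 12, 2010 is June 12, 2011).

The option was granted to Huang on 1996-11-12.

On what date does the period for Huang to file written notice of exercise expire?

4 years after 1996-11-12 is November 12, 2000.

November 12, 2000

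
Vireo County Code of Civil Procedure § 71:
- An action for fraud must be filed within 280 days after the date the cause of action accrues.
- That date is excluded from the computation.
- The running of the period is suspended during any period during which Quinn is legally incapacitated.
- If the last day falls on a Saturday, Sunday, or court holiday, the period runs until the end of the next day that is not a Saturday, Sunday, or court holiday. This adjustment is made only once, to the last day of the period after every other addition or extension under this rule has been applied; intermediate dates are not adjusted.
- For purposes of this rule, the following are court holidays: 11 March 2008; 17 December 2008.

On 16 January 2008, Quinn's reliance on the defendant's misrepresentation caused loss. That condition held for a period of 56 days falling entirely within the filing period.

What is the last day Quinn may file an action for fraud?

280 days after 16 January 2008 is October 22, 2008.
Tolling adds 56 days: October 22, 2008 + 56 days = December 17, 2008.
December 17, 2008 is a listed holiday. The next qualifying day is December 18, 2008.

December 18, 2008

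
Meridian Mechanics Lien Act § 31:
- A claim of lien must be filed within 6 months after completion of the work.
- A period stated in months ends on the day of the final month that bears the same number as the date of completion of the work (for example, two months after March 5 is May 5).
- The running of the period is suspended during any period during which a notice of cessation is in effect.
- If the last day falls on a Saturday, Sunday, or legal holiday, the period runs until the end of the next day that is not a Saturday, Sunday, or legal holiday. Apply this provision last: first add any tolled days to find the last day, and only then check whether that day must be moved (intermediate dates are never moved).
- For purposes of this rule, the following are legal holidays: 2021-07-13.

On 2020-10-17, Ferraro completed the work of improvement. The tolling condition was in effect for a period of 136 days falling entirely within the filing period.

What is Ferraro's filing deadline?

6 months after 2020-10-17 is April 17, 2021.
Tolling adds 136 days: April 17, 2021 + 136 days = August 31, 2021.
August 31, 2021 is a Tuesday and not a legal holiday, so no extension applies.

August 31, 2021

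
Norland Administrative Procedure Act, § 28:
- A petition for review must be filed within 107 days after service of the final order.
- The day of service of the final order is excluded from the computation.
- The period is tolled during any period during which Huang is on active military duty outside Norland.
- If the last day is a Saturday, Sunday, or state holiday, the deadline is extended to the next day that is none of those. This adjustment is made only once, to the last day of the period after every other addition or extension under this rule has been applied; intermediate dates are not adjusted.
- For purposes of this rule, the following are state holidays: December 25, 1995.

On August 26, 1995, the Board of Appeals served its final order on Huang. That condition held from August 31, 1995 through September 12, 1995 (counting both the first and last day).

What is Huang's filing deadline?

December 26, 1995

107 days after August 26, 1995 is December 11, 1995.
From August 31, 1995 through September 12, 1995 inclusive is 13 days; tolling adds 13 days: December 11, 1995 + 13 days = December 24, 1995.
December 24, 1995 is Sunday; December 25, 1995 is a listed holiday. The next qualifying day is December 26, 1995.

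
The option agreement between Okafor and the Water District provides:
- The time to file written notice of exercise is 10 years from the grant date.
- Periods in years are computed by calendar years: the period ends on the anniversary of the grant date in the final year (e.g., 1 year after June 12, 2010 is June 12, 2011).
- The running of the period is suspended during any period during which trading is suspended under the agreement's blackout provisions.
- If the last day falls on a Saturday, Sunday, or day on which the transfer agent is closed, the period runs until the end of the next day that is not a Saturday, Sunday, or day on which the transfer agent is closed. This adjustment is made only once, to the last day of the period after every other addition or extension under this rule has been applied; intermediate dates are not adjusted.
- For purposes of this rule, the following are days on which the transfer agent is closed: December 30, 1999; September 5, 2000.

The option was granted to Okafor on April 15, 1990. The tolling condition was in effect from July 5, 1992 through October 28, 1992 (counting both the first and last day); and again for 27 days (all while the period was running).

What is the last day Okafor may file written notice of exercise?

September 6, 2000

10 years after April 15, 1990 is April 15, 2000.
From July 5, 1992 through October 28, 1992 inclusive is 116 days; tolling adds 116 days: April 15, 2000 + 116 days = August 9, 2000.
Tolling adds 27 days: August 9, 2000 + 27 days = September 5, 2000.
September 5, 2000 is a listed holiday. The next qualifying day is September 6, 2000.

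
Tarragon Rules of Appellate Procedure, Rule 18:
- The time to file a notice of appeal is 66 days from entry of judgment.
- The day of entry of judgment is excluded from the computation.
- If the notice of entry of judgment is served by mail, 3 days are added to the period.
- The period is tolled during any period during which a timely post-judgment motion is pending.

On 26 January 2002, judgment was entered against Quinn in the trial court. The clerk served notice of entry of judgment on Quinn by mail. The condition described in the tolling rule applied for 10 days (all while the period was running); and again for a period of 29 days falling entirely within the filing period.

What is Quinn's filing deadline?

May 14, 2002

66 days after 26 January 2002 is April 2, 2002.
Service was by mail, adding 3 days: April 2, 2002 + 3 days = April 5, 2002.
Tolling adds 10 days: April 5, 2002 + 10 days = April 15, 2002.
Tolling adds 29 days: April 15, 2002 + 29 days = May 14, 2002.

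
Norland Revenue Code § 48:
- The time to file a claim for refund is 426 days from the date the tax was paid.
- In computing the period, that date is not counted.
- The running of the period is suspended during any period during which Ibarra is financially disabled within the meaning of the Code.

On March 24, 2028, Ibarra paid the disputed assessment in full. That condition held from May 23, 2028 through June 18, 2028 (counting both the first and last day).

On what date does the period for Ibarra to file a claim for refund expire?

426 days after March 24, 2028 is May 24, 2029.
From May 23, 2028 through June 18, 2028 inclusive is 27 days; tolling adds 27 days: May 24, 2029 + 27 days = June 20, 2029.

June 20, 2029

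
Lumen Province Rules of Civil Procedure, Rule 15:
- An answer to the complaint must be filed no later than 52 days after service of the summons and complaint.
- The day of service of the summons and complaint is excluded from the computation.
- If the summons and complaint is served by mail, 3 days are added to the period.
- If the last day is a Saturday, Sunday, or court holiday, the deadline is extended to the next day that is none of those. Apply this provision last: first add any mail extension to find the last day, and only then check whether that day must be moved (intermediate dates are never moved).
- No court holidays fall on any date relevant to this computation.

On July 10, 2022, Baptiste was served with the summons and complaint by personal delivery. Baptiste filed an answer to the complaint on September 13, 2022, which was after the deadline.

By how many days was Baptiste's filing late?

13 days

52 days after July 10, 2022 is August 31, 2022.
Service was not by mail, so no mail extension applies.
August 31, 2022 is a Wednesday and not a court holiday, so no extension applies.
The deadline is August 31, 2022; from August 31, 2022 to September 13, 2022 is 13 days.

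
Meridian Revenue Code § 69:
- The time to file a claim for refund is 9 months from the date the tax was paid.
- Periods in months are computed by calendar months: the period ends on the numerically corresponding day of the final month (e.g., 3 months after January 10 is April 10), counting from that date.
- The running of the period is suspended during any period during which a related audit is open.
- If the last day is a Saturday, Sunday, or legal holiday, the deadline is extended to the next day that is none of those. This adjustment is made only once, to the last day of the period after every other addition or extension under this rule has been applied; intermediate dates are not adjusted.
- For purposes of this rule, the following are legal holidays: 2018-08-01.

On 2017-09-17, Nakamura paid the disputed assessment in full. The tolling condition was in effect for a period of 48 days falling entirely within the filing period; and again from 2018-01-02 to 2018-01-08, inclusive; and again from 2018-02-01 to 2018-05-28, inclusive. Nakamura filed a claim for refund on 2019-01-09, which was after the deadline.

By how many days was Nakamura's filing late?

9 months after 2017-09-17 is June 17, 2018.
Tolling adds 48 days: June 17, 2018 + 48 days = August 4, 2018.
From January 2, 2018 through January 8, 2018 inclusive is 7 days; tolling adds 7 days: August 4, 2018 + 7 days = August 11, 2018.
From February 1, 2018 through May 28, 2018 inclusive is 117 days; tolling adds 117 days: August 11, 2018 + 117 days = December 6, 2018.
December 6, 2018 is a Thursday and not a legal holiday, so no extension applies.
The deadline is December 6, 2018; from December 6, 2018 to January 9, 2019 is 34 days.

34 days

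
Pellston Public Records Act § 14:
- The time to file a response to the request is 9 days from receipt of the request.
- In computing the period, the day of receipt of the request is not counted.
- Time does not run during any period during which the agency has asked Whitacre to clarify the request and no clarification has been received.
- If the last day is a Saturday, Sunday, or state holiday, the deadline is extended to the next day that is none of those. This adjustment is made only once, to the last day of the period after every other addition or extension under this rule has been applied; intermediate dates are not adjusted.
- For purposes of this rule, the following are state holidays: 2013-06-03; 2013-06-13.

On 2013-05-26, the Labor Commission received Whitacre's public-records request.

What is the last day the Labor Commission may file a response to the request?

9 days after 2013-05-26 is June 4, 2013.
June 4, 2013 is a Tuesday and not a state holiday, so no extension applies.

June 4, 2013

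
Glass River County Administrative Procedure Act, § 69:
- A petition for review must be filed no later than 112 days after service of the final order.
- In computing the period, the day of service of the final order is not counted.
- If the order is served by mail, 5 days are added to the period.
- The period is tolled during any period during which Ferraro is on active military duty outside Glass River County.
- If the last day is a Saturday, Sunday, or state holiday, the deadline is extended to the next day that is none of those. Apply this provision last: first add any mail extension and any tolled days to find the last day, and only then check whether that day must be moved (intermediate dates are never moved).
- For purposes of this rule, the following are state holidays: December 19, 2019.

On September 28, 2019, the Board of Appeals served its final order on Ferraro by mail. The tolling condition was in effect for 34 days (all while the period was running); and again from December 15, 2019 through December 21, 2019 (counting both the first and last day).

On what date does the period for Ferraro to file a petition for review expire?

March 4, 2020

112 days after September 28, 2019 is January 18, 2020.
Service was by mail, adding 5 days: January 18, 2020 + 5 days = January 23, 2020.
Tolling adds 34 days: January 23, 2020 + 34 days = February 26, 2020.
From December 15, 2019 through December 21, 2019 inclusive is 7 days; tolling adds 7 days: February 26, 2020 + 7 days = March 4, 2020.
March 4, 2020 is a Wednesday and not a state holiday, so no extension applies.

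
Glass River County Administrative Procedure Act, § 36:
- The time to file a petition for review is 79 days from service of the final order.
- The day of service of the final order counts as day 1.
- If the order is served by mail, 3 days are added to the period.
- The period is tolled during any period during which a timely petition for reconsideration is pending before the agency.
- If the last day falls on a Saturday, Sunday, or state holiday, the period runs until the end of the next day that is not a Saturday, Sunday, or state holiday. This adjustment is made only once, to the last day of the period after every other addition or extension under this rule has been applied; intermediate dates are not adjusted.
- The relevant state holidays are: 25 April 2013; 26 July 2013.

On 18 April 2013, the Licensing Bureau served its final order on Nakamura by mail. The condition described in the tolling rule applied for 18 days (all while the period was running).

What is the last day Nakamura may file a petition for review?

July 29, 2013

Counting 18 April 2013 as day 1, day 79 is July 5, 2013.
Service was by mail, adding 3 days: July 5, 2013 + 3 days = July 8, 2013.
Tolling adds 18 days: July 8, 2013 + 18 days = July 26, 2013.
July 26, 2013 is a listed holiday; July 27, 2013 is Saturday; July 28, 2013 is Sunday. The next qualifying day is July 29, 2013.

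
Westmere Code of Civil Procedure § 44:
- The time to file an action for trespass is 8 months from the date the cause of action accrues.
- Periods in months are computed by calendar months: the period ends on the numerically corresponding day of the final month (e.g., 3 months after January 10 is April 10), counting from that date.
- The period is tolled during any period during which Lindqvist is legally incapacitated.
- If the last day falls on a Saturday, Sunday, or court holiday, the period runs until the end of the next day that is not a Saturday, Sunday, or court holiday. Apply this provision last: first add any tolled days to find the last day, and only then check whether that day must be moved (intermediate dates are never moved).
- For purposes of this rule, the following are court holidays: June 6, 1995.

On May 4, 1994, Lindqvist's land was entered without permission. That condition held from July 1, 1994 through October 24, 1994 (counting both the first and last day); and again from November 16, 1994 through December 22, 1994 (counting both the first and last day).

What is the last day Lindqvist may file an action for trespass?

June 7, 1995

8 months after May 4, 1994 is January 4, 1995.
From July 1, 1994 through October 24, 1994 inclusive is 116 days; tolling adds 116 days: January 4, 1995 + 116 days = April 30, 1995.
From November 16, 1994 through December 22, 1994 inclusive is 37 days; tolling adds 37 days: April 30, 1995 + 37 days = June 6, 1995.
June 6, 1995 is a listed holiday. The next qualifying day is June 7, 1995.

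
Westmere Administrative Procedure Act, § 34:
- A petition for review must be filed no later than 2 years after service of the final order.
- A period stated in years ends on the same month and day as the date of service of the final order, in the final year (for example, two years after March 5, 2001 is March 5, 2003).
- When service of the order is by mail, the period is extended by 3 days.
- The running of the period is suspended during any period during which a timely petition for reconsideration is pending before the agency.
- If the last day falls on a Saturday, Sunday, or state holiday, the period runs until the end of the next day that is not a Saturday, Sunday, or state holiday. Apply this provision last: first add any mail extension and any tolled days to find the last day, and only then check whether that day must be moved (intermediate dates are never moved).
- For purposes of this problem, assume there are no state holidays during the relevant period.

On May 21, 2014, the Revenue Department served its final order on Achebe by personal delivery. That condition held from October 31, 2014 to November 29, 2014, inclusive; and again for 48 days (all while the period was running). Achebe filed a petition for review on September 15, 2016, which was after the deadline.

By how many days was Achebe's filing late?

2 years after May 21, 2014 is May 21, 2016.
Service was not by mail, so no mail extension applies.
From October 31, 2014 through November 29, 2014 inclusive is 30 days; tolling adds 30 days: May 21, 2016 + 30 days = June 20, 2016.
Tolling adds 48 days: June 20, 2016 + 48 days = August 7, 2016.
August 7, 2016 is Sunday. The next qualifying day is August 8, 2016.
The deadline is August 8, 2016; from August 8, 2016 to September 15, 2016 is 38 days.

38 days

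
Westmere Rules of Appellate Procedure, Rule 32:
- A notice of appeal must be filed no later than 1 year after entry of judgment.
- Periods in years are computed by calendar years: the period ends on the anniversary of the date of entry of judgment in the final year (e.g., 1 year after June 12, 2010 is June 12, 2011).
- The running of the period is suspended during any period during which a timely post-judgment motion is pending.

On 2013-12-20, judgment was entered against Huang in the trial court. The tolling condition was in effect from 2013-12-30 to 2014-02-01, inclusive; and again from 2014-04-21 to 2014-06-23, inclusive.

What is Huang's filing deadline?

March 28, 2015

1 year after 2013-12-20 is December 20, 2014.
From December 30, 2013 through February 1, 2014 inclusive is 34 days; tolling adds 34 days: December 20, 2014 + 34 days = January 23, 2015.
From April 21, 2014 through June 23, 2014 inclusive is 64 days; tolling adds 64 days: January 23, 2015 + 64 days = March 28, 2015.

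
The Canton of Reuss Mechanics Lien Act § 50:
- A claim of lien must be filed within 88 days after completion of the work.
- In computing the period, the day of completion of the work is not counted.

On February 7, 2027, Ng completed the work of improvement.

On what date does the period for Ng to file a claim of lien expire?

88 days after February 7, 2027 is May 6, 2027.

May 6, 2027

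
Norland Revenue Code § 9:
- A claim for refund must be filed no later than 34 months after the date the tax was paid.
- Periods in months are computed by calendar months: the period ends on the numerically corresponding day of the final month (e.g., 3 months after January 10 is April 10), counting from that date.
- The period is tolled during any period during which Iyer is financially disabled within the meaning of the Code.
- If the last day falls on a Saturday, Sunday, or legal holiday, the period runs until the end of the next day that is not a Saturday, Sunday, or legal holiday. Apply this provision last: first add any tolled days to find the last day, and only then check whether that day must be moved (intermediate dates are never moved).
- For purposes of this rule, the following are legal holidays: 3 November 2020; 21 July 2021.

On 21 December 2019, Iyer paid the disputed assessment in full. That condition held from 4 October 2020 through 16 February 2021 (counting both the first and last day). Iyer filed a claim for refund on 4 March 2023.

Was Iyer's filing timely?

34 months after 21 December 2019 is October 21, 2022.
From October 4, 2020 through February 16, 2021 inclusive is 136 days; tolling adds 136 days: October 21, 2022 + 136 days = March 6, 2023.
March 6, 2023 is a Monday and not a legal holiday, so no extension applies.
The deadline is March 6, 2023; the filing on March 4, 2023 is on or before that date.

Yes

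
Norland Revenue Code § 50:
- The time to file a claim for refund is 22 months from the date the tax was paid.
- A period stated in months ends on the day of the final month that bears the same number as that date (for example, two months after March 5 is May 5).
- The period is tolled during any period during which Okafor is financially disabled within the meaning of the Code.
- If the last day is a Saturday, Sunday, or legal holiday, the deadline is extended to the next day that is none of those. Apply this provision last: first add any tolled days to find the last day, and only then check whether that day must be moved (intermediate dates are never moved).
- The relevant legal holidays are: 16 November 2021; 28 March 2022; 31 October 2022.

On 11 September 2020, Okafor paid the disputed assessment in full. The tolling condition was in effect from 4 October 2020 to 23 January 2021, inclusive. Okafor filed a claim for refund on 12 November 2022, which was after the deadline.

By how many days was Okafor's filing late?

11 days

22 months after 11 September 2020 is July 11, 2022.
From October 4, 2020 through January 23, 2021 inclusive is 112 days; tolling adds 112 days: July 11, 2022 + 112 days = October 31, 2022.
October 31, 2022 is a listed holiday. The next qualifying day is November 1, 2022.
The deadline is November 1, 2022; from November 1, 2022 to November 12, 2022 is 11 days.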